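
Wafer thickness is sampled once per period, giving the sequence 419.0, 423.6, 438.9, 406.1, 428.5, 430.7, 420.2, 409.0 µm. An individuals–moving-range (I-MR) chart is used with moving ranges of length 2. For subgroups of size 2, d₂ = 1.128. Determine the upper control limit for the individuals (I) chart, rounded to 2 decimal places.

X̄ = (419.0 + 423.6 + 438.9 + 406.1 + 428.5 + 430.7 + 420.2 + 409.0) / 8 = 422.0000
Moving ranges: 4.6, 15.3, 32.8, 22.4, 2.2, 10.5, 11.2; M̄R̄ = 99.0000 / 7 = 14.1429
UCL = X̄ + 3·M̄R̄/d₂ = 422.0000 + 3 × 14.1429 / 1.128 = 459.6140

459.61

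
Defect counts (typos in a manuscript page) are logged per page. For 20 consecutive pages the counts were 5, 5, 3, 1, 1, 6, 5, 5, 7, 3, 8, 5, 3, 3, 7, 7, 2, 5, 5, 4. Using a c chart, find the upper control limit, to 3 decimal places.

c̄ = (5 + 5 + 3 + 1 + 1 + 6 + 5 + 5 + 7 + 3 + 8 + 5 + 3 + 3 + 7 + 7 + 2 + 5 + 5 + 4) / 20 = 90 / 20 = 4.5000
UCL = c̄ + 3√c̄ = 4.5000 + 3 × √4.5000 = 4.5000 + 3 × 2.1213 = 10.8640

10.864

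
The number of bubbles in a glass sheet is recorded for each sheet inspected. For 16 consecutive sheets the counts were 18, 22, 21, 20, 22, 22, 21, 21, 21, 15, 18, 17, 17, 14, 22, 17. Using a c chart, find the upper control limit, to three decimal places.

32.412

c̄ = (18 + 22 + 21 + 20 + 22 + 22 + 21 + 21 + 21 + 15 + 18 + 17 + 17 + 14 + 22 + 17) / 16 = 308 / 16 = 19.2500
UCL = c̄ + 3√c̄ = 19.2500 + 3 × √19.2500 = 19.2500 + 3 × 4.3875 = 32.4124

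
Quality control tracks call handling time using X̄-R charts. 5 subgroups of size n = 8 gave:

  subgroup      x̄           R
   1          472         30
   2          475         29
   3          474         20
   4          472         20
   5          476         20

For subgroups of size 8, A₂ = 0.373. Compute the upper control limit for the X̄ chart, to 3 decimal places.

482.677

X̄̄ = (472 + 475 + 474 + 472 + 476) / 5 = 2369.0000 / 5 = 473.8000
R̄ = (30 + 29 + 20 + 20 + 20) / 5 = 119.0000 / 5 = 23.8000
UCL = X̄̄ + A₂·R̄ = 473.8000 + 0.373 × 23.8000 = 482.6774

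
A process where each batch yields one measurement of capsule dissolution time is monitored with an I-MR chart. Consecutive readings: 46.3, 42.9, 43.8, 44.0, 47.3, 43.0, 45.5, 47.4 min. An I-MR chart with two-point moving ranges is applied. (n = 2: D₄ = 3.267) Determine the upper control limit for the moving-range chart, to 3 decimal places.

Moving ranges: 3.4, 0.9, 0.2, 3.3, 4.3, 2.5, 1.9; M̄R̄ = 16.5000 / 7 = 2.3571
UCL_MR = D₄·M̄R̄ = 3.267 × 2.3571 = 7.7008

7.701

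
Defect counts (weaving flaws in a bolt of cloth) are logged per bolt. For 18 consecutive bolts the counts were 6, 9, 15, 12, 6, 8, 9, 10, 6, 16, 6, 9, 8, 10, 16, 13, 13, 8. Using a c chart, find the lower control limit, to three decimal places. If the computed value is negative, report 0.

c̄ = (6 + 9 + 15 + 12 + 6 + 8 + 9 + 10 + 6 + 16 + 6 + 9 + 8 + 10 + 16 + 13 + 13 + 8) / 18 = 180 / 18 = 10.0000
LCL = c̄ − 3√c̄ = 10.0000 − 3 × 3.1623 = 0.5132

0.513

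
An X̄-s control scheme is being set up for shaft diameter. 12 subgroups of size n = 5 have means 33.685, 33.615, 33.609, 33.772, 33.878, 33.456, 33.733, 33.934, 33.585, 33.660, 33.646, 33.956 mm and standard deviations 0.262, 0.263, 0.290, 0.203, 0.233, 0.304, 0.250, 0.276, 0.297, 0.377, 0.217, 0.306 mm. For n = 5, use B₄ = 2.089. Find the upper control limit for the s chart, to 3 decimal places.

s̄ = (0.262 + 0.263 + 0.290 + 0.203 + 0.233 + 0.304 + 0.250 + 0.276 + 0.297 + 0.377 + 0.217 + 0.306) / 12 = 0.2732
UCL_s = B₄·s̄ = 2.089 × 0.2732 = 0.5706

0.571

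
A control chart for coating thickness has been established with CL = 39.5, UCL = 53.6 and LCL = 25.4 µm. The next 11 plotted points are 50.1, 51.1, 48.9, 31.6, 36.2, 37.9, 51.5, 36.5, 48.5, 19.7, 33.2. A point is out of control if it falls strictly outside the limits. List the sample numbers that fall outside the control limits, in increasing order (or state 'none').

Compare each point to [25.4, 53.6]: sample 10 = 19.7 < LCL.

10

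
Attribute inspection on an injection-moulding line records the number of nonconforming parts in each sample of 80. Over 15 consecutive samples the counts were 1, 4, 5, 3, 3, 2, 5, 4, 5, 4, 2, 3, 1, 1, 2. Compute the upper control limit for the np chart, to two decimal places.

8.10

p̄ = Σdᵢ / (k·n) = 45 / (15 × 80) = 0.03750
UCL = np̄ + 3·√(np̄(1−p̄)) = 3.0000 + 3 × √(3.0000×0.96250) = 3.0000 + 3 × 1.6993 = 8.0978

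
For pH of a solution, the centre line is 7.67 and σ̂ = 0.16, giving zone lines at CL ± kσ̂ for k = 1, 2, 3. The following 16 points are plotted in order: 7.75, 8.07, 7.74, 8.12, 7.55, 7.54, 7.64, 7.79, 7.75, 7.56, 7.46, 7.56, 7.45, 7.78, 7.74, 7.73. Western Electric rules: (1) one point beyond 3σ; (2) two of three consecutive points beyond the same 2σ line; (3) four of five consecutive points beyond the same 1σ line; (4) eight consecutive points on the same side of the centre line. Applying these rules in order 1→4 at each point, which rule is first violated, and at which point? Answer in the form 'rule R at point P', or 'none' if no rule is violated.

Zone of each point (C = within 1σ̂, B = 1σ̂–2σ̂, A = 2σ̂–3σ̂, * = beyond 3σ̂; sign = side of CL): 1:+C, 2:+A, 3:+C, 4:+A, 5:-C, 6:-C, 7:-C, 8:+C, 9:+C, 10:-C, 11:-B, 12:-C, 13:-B, 14:+C, 15:+C, 16:+C
Rule 2 (two of three consecutive points beyond the same 2σ limit) is satisfied at point 4.

rule 2 at point 4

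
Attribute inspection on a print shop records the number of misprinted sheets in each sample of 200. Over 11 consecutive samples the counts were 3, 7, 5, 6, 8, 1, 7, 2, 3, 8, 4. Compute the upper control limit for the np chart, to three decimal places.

p̄ = Σdᵢ / (k·n) = 54 / (11 × 200) = 0.02455
UCL = np̄ + 3·√(np̄(1−p̄)) = 4.9091 + 3 × √(4.9091×0.97545) = 4.9091 + 3 × 2.1883 = 11.4739

11.474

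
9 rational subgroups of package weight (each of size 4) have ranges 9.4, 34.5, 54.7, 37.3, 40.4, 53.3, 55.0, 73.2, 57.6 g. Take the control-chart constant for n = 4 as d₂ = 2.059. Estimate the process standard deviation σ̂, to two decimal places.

22.42

R̄ = (9.4 + 34.5 + 54.7 + 37.3 + 40.4 + 53.3 + 55.0 + 73.2 + 57.6) / 9 = 46.1556
σ̂ = R̄ / d₂ = 46.1556 / 2.059 = 22.4165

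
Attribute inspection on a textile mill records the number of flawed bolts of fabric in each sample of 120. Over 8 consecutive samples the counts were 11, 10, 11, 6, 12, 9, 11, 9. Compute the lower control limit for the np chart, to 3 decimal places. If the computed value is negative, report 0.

0.844

p̄ = Σdᵢ / (k·n) = 79 / (8 × 120) = 0.08229
LCL = np̄ − 3·√(np̄(1−p̄)) = 9.8750 − 3 × 3.0104 = 0.8439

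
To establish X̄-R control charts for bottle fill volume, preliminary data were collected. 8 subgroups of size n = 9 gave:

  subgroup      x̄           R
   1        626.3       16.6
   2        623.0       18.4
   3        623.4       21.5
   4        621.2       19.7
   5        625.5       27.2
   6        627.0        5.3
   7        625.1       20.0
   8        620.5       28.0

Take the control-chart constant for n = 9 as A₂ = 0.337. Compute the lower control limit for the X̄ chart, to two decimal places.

X̄̄ = (626.3 + 623.0 + 623.4 + 621.2 + 625.5 + 627.0 + 625.1 + 620.5) / 8 = 4992.0000 / 8 = 624.0000
R̄ = (16.6 + 18.4 + 21.5 + 19.7 + 27.2 + 5.3 + 20.0 + 28.0) / 8 = 156.7000 / 8 = 19.5875
LCL = X̄̄ − A₂·R̄ = 624.0000 − 0.337 × 19.5875 = 617.3990

617.40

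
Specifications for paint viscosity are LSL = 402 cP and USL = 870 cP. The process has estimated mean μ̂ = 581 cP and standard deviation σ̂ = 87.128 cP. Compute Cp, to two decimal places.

0.90

Cp = (USL − LSL) / (6σ̂) = (870 − 402) / (6 × 87.128) = 468.0000 / 522.7680 = 0.8952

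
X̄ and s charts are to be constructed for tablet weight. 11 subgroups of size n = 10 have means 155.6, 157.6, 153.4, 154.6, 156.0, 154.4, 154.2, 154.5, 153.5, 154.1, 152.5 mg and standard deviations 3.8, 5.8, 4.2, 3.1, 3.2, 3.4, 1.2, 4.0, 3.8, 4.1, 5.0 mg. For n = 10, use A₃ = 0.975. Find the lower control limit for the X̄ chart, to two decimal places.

X̄̄ = (155.6 + 157.6 + 153.4 + 154.6 + 156.0 + 154.4 + 154.2 + 154.5 + 153.5 + 154.1 + 152.5) / 11 = 154.5818
s̄ = (3.8 + 5.8 + 4.2 + 3.1 + 3.2 + 3.4 + 1.2 + 4.0 + 3.8 + 4.1 + 5.0) / 11 = 3.7818
LCL = X̄̄ − A₃·s̄ = 154.5818 − 0.975 × 3.7818 = 150.8945

150.89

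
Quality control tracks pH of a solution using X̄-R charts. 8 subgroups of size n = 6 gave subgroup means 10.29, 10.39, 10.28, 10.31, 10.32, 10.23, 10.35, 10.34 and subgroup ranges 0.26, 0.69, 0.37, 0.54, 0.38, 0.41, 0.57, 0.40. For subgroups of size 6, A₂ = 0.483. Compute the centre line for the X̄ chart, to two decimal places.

X̄̄ = (10.29 + 10.39 + 10.28 + 10.31 + 10.32 + 10.23 + 10.35 + 10.34) / 8 = 82.5100 / 8 = 10.3138
CL = X̄̄ = 10.3138

10.31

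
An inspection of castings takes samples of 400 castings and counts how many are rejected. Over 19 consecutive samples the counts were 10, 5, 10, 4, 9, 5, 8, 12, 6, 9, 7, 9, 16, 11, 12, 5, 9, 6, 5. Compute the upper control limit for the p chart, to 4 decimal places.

p̄ = Σdᵢ / (k·n) = 158 / (19 × 400) = 0.02079
UCL = p̄ + 3·√(p̄(1−p̄)/n) = 0.02079 + 3 × √(0.02079×0.97921/400) = 0.02079 + 3 × 0.00713 = 0.04219

0.0422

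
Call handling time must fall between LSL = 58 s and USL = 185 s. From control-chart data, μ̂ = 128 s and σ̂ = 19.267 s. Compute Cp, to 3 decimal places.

Cp = (USL − LSL) / (6σ̂) = (185 − 58) / (6 × 19.267) = 127.0000 / 115.6020 = 1.0986

1.099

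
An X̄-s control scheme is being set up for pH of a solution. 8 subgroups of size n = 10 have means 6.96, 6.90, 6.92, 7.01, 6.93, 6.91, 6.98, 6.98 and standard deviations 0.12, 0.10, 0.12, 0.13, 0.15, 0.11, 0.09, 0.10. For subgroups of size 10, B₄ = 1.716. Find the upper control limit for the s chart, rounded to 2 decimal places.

0.20

s̄ = (0.12 + 0.10 + 0.12 + 0.13 + 0.15 + 0.11 + 0.09 + 0.10) / 8 = 0.1150
UCL_s = B₄·s̄ = 1.716 × 0.1150 = 0.1973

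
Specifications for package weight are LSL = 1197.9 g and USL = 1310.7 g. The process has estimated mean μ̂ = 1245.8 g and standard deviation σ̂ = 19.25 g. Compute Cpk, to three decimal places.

Cpu = (USL − μ̂) / (3σ̂) = (1310.7 − 1245.8) / (3 × 19.25) = 1.1238; Cpl = (μ̂ − LSL) / (3σ̂) = (1245.8 − 1197.9) / (3 × 19.25) = 0.8294; Cpk = min(Cpu, Cpl) = 0.8294

0.829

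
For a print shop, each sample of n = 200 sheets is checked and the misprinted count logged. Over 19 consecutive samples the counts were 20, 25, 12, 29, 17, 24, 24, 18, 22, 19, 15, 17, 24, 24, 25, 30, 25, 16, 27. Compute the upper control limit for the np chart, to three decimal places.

34.942

p̄ = Σdᵢ / (k·n) = 413 / (19 × 200) = 0.10868
UCL = np̄ + 3·√(np̄(1−p̄)) = 21.7368 + 3 × √(21.7368×0.89132) = 21.7368 + 3 × 4.4016 = 34.9417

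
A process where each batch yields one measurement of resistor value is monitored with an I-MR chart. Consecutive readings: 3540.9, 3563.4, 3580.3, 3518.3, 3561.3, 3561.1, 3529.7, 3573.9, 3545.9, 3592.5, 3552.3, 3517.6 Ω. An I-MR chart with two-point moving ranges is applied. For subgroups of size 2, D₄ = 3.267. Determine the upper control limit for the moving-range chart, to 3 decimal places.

Moving ranges: 22.5, 16.9, 62.0, 43.0, 0.2, 31.4, 44.2, 28.0, 46.6, 40.2, 34.7; M̄R̄ = 369.7000 / 11 = 33.6091
UCL_MR = D₄·M̄R̄ = 3.267 × 33.6091 = 109.8009

109.801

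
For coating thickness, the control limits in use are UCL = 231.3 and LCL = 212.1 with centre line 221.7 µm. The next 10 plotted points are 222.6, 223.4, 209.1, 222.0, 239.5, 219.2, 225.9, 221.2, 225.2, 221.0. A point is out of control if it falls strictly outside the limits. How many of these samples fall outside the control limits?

2

Compare each point to [212.1, 231.3]: sample 3 = 209.1 < LCL; sample 5 = 239.5 > UCL.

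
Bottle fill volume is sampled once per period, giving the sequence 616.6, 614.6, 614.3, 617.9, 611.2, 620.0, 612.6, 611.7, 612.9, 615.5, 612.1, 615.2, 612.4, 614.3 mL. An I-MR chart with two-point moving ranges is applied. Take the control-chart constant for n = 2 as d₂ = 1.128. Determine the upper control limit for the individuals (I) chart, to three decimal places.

X̄ = (616.6 + 614.6 + 614.3 + 617.9 + 611.2 + 620.0 + 612.6 + 611.7 + 612.9 + 615.5 + 612.1 + 615.2 + 612.4 + 614.3) / 14 = 614.3786
Moving ranges: 2.0, 0.3, 3.6, 6.7, 8.8, 7.4, 0.9, 1.2, 2.6, 3.4, 3.1, 2.8, 1.9; M̄R̄ = 44.7000 / 13 = 3.4385
UCL = X̄ + 3·M̄R̄/d₂ = 614.3786 + 3 × 3.4385 / 1.128 = 623.5234

623.523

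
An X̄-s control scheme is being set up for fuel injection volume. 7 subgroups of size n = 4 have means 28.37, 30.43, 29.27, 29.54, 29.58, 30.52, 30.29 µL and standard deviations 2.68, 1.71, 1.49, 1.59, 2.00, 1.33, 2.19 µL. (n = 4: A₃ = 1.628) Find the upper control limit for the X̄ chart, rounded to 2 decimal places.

X̄̄ = (28.37 + 30.43 + 29.27 + 29.54 + 29.58 + 30.52 + 30.29) / 7 = 29.7143
s̄ = (2.68 + 1.71 + 1.49 + 1.59 + 2.00 + 1.33 + 2.19) / 7 = 1.8557
UCL = X̄̄ + A₃·s̄ = 29.7143 + 1.628 × 1.8557 = 32.7354

32.74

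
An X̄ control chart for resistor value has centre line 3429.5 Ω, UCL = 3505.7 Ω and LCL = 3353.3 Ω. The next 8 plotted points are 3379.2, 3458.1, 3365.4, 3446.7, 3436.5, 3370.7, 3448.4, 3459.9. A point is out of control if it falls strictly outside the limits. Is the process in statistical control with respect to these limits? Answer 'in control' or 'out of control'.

All 8 points lie within [3353.3, 3505.7].

in control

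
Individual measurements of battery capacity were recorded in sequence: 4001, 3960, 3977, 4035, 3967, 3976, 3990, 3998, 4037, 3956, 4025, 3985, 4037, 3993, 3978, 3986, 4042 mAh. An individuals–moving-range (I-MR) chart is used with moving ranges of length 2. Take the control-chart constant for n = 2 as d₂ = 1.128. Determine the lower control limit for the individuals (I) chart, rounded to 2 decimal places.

X̄ = (4001 + 3960 + 3977 + 4035 + 3967 + 3976 + 3990 + 3998 + 4037 + 3956 + 4025 + 3985 + 4037 + 3993 + 3978 + 3986 + 4042) / 17 = 3996.6471
Moving ranges: 41, 17, 58, 68, 9, 14, 8, 39, 81, 69, 40, 52, 44, 15, 8, 56; M̄R̄ = 619.0000 / 16 = 38.6875
LCL = X̄ − 3·M̄R̄/d₂ = 3996.6471 − 3 × 38.6875 / 1.128 = 3893.7548

3893.75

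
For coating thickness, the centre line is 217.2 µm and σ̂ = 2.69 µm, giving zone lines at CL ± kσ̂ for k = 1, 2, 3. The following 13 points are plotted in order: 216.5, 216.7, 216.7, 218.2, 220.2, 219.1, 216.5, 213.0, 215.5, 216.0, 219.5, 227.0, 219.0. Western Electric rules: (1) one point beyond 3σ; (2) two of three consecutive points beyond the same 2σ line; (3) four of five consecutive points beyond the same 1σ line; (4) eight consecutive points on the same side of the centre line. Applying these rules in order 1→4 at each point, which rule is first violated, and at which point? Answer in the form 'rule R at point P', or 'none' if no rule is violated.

rule 1 at point 12

Zone of each point (C = within 1σ̂, B = 1σ̂–2σ̂, A = 2σ̂–3σ̂, * = beyond 3σ̂; sign = side of CL): 1:-C, 2:-C, 3:-C, 4:+C, 5:+B, 6:+C, 7:-C, 8:-B, 9:-C, 10:-C, 11:+C, 12:+*, 13:+C
Rule 1 (one point beyond the 3σ limits) is satisfied at point 12.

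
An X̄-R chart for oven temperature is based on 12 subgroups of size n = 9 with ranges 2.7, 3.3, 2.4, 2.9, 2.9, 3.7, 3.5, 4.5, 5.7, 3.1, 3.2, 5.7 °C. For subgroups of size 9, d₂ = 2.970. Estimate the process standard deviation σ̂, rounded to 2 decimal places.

1.22

R̄ = (2.7 + 3.3 + 2.4 + 2.9 + 2.9 + 3.7 + 3.5 + 4.5 + 5.7 + 3.1 + 3.2 + 5.7) / 12 = 3.6333
σ̂ = R̄ / d₂ = 3.6333 / 2.970 = 1.2233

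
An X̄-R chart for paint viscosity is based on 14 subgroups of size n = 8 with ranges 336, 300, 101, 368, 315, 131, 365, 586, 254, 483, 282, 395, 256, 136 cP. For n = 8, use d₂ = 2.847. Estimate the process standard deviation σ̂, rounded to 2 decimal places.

108.08

R̄ = (336 + 300 + 101 + 368 + 315 + 131 + 365 + 586 + 254 + 483 + 282 + 395 + 256 + 136) / 14 = 307.7143
σ̂ = R̄ / d₂ = 307.7143 / 2.847 = 108.0837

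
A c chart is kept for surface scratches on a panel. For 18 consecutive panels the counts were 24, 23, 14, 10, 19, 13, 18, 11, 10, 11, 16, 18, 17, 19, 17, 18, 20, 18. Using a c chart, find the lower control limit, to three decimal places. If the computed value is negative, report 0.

c̄ = (24 + 23 + 14 + 10 + 19 + 13 + 18 + 11 + 10 + 11 + 16 + 18 + 17 + 19 + 17 + 18 + 20 + 18) / 18 = 296 / 18 = 16.4444
LCL = c̄ − 3√c̄ = 16.4444 − 3 × 4.0552 = 4.2789

4.279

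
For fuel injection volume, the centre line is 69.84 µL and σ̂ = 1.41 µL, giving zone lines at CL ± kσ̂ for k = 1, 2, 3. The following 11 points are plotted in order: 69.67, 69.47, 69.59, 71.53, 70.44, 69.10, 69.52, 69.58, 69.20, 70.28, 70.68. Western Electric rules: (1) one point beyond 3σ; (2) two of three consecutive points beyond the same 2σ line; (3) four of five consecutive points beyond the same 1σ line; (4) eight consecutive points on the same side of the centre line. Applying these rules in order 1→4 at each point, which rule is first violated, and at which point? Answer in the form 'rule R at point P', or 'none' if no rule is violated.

Zone of each point (C = within 1σ̂, B = 1σ̂–2σ̂, A = 2σ̂–3σ̂, * = beyond 3σ̂; sign = side of CL): 1:-C, 2:-C, 3:-C, 4:+B, 5:+C, 6:-C, 7:-C, 8:-C, 9:-C, 10:+C, 11:+C
No rule fires across all 11 points.

none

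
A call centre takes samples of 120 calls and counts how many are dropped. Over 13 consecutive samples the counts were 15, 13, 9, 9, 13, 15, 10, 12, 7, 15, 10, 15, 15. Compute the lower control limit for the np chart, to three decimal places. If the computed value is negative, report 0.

2.239

p̄ = Σdᵢ / (k·n) = 158 / (13 × 120) = 0.10128
LCL = np̄ − 3·√(np̄(1−p̄)) = 12.1538 − 3 × 3.3050 = 2.2389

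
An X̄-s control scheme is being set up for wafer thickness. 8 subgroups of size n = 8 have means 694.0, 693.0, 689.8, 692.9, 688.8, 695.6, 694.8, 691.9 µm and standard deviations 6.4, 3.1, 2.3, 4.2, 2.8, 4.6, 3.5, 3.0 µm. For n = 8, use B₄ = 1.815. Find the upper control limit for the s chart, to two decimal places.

s̄ = (6.4 + 3.1 + 2.3 + 4.2 + 2.8 + 4.6 + 3.5 + 3.0) / 8 = 3.7375
UCL_s = B₄·s̄ = 1.815 × 3.7375 = 6.7836

6.78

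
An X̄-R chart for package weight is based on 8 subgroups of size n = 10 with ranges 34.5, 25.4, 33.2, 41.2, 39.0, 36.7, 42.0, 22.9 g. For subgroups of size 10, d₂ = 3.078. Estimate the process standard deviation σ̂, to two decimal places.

11.16

R̄ = (34.5 + 25.4 + 33.2 + 41.2 + 39.0 + 36.7 + 42.0 + 22.9) / 8 = 34.3625
σ̂ = R̄ / d₂ = 34.3625 / 3.078 = 11.1639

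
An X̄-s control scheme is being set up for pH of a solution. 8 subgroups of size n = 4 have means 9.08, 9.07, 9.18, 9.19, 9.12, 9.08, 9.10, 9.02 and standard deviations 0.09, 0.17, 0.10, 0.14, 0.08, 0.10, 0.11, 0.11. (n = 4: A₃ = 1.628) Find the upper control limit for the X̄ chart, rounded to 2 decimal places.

X̄̄ = (9.08 + 9.07 + 9.18 + 9.19 + 9.12 + 9.08 + 9.10 + 9.02) / 8 = 9.1050
s̄ = (0.09 + 0.17 + 0.10 + 0.14 + 0.08 + 0.10 + 0.11 + 0.11) / 8 = 0.1125
UCL = X̄̄ + A₃·s̄ = 9.1050 + 1.628 × 0.1125 = 9.2881

9.29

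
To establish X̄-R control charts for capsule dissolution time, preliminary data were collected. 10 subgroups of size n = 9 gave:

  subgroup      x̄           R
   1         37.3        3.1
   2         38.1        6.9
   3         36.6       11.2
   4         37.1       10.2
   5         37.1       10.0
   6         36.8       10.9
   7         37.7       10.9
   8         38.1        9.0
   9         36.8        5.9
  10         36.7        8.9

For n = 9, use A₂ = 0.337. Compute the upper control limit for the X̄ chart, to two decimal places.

X̄̄ = (37.3 + 38.1 + 36.6 + 37.1 + 37.1 + 36.8 + 37.7 + 38.1 + 36.8 + 36.7) / 10 = 372.3000 / 10 = 37.2300
R̄ = (3.1 + 6.9 + 11.2 + 10.2 + 10.0 + 10.9 + 10.9 + 9.0 + 5.9 + 8.9) / 10 = 87.0000 / 10 = 8.7000
UCL = X̄̄ + A₂·R̄ = 37.2300 + 0.337 × 8.7000 = 40.1619

40.16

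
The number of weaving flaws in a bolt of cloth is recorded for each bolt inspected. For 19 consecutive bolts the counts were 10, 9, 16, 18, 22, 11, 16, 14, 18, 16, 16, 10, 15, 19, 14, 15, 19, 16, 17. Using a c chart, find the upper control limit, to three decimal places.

c̄ = (10 + 9 + 16 + 18 + 22 + 11 + 16 + 14 + 18 + 16 + 16 + 10 + 15 + 19 + 14 + 15 + 19 + 16 + 17) / 19 = 291 / 19 = 15.3158
UCL = c̄ + 3√c̄ = 15.3158 + 3 × √15.3158 = 15.3158 + 3 × 3.9135 = 27.0564

27.056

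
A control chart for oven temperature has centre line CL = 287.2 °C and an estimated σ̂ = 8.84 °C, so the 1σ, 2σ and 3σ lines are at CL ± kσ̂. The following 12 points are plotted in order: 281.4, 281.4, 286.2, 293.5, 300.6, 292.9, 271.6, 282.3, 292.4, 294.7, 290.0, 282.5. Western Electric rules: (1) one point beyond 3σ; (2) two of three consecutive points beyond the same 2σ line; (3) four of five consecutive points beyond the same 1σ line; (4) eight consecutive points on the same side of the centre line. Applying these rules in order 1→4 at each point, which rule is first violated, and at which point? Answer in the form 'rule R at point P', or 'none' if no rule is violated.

none

Zone of each point (C = within 1σ̂, B = 1σ̂–2σ̂, A = 2σ̂–3σ̂, * = beyond 3σ̂; sign = side of CL): 1:-C, 2:-C, 3:-C, 4:+C, 5:+B, 6:+C, 7:-B, 8:-C, 9:+C, 10:+C, 11:+C, 12:-C
No rule fires across all 12 points.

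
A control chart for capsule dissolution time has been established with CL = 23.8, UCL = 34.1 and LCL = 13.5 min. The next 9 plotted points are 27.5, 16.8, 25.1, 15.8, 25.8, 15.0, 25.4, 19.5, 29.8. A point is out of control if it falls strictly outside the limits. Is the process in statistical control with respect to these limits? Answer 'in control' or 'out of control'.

All 9 points lie within [13.5, 34.1].

in control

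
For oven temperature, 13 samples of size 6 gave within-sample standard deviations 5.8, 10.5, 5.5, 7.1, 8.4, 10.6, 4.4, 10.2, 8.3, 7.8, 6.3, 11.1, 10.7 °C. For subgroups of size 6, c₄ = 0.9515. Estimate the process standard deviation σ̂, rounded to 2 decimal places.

s̄ = (5.8 + 10.5 + 5.5 + 7.1 + 8.4 + 10.6 + 4.4 + 10.2 + 8.3 + 7.8 + 6.3 + 11.1 + 10.7) / 13 = 8.2077
σ̂ = s̄ / c₄ = 8.2077 / 0.9515 = 8.6261

8.63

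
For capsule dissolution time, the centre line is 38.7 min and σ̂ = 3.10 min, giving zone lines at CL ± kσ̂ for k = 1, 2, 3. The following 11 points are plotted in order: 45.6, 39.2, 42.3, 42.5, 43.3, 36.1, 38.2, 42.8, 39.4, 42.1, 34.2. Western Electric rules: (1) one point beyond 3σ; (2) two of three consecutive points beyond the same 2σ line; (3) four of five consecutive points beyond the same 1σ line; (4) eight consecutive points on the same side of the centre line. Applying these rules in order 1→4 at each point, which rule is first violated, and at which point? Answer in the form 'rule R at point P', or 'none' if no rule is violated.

Zone of each point (C = within 1σ̂, B = 1σ̂–2σ̂, A = 2σ̂–3σ̂, * = beyond 3σ̂; sign = side of CL): 1:+A, 2:+C, 3:+B, 4:+B, 5:+B, 6:-C, 7:-C, 8:+B, 9:+C, 10:+B, 11:-B
Rule 3 (four of five consecutive points beyond the same 1σ limit) is satisfied at point 5.

rule 3 at point 5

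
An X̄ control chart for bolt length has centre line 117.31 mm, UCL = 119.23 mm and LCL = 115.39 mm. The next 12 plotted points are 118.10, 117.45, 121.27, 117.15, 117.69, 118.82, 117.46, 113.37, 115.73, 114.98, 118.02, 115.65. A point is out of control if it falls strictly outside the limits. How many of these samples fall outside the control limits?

3

Compare each point to [115.39, 119.23]: sample 3 = 121.27 > UCL; sample 8 = 113.37 < LCL; sample 10 = 114.98 < LCL.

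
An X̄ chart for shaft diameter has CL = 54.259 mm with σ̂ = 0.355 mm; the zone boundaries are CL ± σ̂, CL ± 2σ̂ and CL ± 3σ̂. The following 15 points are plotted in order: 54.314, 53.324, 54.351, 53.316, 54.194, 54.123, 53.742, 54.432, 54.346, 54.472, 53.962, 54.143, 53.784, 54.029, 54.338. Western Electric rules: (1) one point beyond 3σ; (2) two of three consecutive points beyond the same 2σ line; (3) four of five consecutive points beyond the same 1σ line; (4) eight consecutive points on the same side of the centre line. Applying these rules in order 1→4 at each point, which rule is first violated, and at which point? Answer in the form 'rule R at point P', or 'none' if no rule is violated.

rule 2 at point 4

Zone of each point (C = within 1σ̂, B = 1σ̂–2σ̂, A = 2σ̂–3σ̂, * = beyond 3σ̂; sign = side of CL): 1:+C, 2:-A, 3:+C, 4:-A, 5:-C, 6:-C, 7:-B, 8:+C, 9:+C, 10:+C, 11:-C, 12:-C, 13:-B, 14:-C, 15:+C
Rule 2 (two of three consecutive points beyond the same 2σ limit) is satisfied at point 4.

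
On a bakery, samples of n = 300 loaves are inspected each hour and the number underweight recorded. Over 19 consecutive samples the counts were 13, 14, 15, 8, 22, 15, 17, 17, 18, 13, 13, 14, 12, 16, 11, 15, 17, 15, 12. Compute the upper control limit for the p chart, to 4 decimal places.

p̄ = Σdᵢ / (k·n) = 277 / (19 × 300) = 0.04860
UCL = p̄ + 3·√(p̄(1−p̄)/n) = 0.04860 + 3 × √(0.04860×0.95140/300) = 0.04860 + 3 × 0.01241 = 0.08584

0.0858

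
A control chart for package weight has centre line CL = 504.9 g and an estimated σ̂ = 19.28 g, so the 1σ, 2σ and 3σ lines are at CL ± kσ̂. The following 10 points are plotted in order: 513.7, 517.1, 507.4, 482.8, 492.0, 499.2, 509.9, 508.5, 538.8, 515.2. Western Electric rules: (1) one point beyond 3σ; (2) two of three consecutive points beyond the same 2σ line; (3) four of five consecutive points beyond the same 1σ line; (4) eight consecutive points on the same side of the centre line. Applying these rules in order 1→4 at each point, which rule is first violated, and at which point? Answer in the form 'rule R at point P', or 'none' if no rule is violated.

Zone of each point (C = within 1σ̂, B = 1σ̂–2σ̂, A = 2σ̂–3σ̂, * = beyond 3σ̂; sign = side of CL): 1:+C, 2:+C, 3:+C, 4:-B, 5:-C, 6:-C, 7:+C, 8:+C, 9:+B, 10:+C
No rule fires across all 10 points.

none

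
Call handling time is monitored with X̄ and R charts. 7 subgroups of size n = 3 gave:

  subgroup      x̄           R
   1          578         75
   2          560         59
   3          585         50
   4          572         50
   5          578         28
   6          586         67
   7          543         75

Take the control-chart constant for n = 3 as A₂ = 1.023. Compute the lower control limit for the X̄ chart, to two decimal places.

X̄̄ = (578 + 560 + 585 + 572 + 578 + 586 + 543) / 7 = 4002.0000 / 7 = 571.7143
R̄ = (75 + 59 + 50 + 50 + 28 + 67 + 75) / 7 = 404.0000 / 7 = 57.7143
LCL = X̄̄ − A₂·R̄ = 571.7143 − 1.023 × 57.7143 = 512.6726

512.67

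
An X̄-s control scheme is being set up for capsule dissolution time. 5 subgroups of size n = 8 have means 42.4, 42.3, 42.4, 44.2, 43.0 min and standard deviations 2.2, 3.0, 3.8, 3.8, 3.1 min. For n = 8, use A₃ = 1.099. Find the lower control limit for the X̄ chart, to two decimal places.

X̄̄ = (42.4 + 42.3 + 42.4 + 44.2 + 43.0) / 5 = 42.8600
s̄ = (2.2 + 3.0 + 3.8 + 3.8 + 3.1) / 5 = 3.1800
LCL = X̄̄ − A₃·s̄ = 42.8600 − 1.099 × 3.1800 = 39.3652

39.37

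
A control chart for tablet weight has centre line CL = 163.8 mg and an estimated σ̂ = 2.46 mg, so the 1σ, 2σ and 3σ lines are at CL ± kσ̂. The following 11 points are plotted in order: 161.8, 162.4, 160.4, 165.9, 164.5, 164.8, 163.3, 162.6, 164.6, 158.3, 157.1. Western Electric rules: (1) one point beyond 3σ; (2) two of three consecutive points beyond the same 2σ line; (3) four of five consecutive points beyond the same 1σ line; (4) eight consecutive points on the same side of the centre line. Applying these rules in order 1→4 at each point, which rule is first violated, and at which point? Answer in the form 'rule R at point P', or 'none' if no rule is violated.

rule 2 at point 11

Zone of each point (C = within 1σ̂, B = 1σ̂–2σ̂, A = 2σ̂–3σ̂, * = beyond 3σ̂; sign = side of CL): 1:-C, 2:-C, 3:-B, 4:+C, 5:+C, 6:+C, 7:-C, 8:-C, 9:+C, 10:-A, 11:-A
Rule 2 (two of three consecutive points beyond the same 2σ limit) is satisfied at point 11.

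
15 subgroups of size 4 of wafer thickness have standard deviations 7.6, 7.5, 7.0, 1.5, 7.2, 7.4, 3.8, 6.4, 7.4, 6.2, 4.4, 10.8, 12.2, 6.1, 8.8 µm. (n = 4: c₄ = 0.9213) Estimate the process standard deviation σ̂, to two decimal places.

s̄ = (7.6 + 7.5 + 7.0 + 1.5 + 7.2 + 7.4 + 3.8 + 6.4 + 7.4 + 6.2 + 4.4 + 10.8 + 12.2 + 6.1 + 8.8) / 15 = 6.9533
σ̂ = s̄ / c₄ = 6.9533 / 0.9213 = 7.5473

7.55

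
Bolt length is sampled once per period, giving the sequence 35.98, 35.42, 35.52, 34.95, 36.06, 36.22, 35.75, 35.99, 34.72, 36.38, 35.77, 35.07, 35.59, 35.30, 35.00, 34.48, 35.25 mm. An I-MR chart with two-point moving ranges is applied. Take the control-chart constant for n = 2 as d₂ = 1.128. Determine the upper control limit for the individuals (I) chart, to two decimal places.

37.13

X̄ = (35.98 + 35.42 + 35.52 + 34.95 + 36.06 + 36.22 + 35.75 + 35.99 + 34.72 + 36.38 + 35.77 + 35.07 + 35.59 + 35.30 + 35.00 + 34.48 + 35.25) / 17 = 35.4971
Moving ranges: 0.56, 0.10, 0.57, 1.11, 0.16, 0.47, 0.24, 1.27, 1.66, 0.61, 0.70, 0.52, 0.29, 0.30, 0.52, 0.77; M̄R̄ = 9.8500 / 16 = 0.6156
UCL = X̄ + 3·M̄R̄/d₂ = 35.4971 + 3 × 0.6156 / 1.128 = 37.1344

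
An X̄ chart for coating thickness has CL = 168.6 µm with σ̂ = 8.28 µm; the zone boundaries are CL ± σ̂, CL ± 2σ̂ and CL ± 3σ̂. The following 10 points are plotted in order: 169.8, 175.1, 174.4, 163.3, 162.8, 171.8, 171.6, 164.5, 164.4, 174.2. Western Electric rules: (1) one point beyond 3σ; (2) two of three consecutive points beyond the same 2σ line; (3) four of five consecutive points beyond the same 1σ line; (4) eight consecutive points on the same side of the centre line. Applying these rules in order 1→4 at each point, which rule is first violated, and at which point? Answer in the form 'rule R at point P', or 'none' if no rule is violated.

Zone of each point (C = within 1σ̂, B = 1σ̂–2σ̂, A = 2σ̂–3σ̂, * = beyond 3σ̂; sign = side of CL): 1:+C, 2:+C, 3:+C, 4:-C, 5:-C, 6:+C, 7:+C, 8:-C, 9:-C, 10:+C
No rule fires across all 10 points.

none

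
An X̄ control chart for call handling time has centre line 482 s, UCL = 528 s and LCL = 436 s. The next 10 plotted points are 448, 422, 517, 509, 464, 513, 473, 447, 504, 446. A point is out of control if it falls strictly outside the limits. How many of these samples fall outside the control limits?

1

Compare each point to [436, 528]: sample 2 = 422 < LCL.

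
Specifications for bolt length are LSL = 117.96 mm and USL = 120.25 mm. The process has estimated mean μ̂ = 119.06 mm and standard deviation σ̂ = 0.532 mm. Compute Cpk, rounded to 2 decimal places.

Cpu = (USL − μ̂) / (3σ̂) = (120.25 − 119.06) / (3 × 0.532) = 0.7456; Cpl = (μ̂ − LSL) / (3σ̂) = (119.06 − 117.96) / (3 × 0.532) = 0.6892; Cpk = min(Cpu, Cpl) = 0.6892

0.69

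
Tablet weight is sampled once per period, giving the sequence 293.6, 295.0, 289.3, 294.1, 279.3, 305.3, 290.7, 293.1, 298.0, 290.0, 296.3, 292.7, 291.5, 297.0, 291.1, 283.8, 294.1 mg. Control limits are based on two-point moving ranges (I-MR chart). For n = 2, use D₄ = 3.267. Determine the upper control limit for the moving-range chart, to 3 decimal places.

25.054

Moving ranges: 1.4, 5.7, 4.8, 14.8, 26.0, 14.6, 2.4, 4.9, 8.0, 6.3, 3.6, 1.2, 5.5, 5.9, 7.3, 10.3; M̄R̄ = 122.7000 / 16 = 7.6688
UCL_MR = D₄·M̄R̄ = 3.267 × 7.6688 = 25.0538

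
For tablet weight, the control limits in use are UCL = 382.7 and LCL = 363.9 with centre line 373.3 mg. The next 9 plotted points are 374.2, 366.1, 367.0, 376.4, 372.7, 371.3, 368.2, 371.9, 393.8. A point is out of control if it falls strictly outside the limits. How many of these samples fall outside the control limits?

1

Compare each point to [363.9, 382.7]: sample 9 = 393.8 > UCL.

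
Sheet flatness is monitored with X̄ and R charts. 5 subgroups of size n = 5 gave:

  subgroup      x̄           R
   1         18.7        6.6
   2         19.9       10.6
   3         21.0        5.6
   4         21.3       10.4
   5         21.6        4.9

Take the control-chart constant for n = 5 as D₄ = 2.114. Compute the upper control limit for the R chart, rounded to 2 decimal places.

R̄ = (6.6 + 10.6 + 5.6 + 10.4 + 4.9) / 5 = 38.1000 / 5 = 7.6200
UCL_R = D₄·R̄ = 2.114 × 7.6200 = 16.1087

16.11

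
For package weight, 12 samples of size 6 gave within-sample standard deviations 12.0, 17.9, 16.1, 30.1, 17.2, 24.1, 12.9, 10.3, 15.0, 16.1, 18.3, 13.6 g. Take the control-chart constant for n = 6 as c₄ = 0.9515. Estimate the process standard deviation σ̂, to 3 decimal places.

s̄ = (12.0 + 17.9 + 16.1 + 30.1 + 17.2 + 24.1 + 12.9 + 10.3 + 15.0 + 16.1 + 18.3 + 13.6) / 12 = 16.9667
σ̂ = s̄ / c₄ = 16.9667 / 0.9515 = 17.8315

17.831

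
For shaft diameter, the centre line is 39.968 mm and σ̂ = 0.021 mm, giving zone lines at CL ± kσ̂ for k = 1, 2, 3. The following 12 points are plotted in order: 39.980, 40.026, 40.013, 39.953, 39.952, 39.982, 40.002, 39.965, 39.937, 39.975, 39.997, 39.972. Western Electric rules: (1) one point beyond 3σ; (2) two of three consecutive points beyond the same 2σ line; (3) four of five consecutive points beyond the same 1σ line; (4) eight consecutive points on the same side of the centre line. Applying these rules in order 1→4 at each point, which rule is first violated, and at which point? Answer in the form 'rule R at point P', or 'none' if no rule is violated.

rule 2 at point 3

Zone of each point (C = within 1σ̂, B = 1σ̂–2σ̂, A = 2σ̂–3σ̂, * = beyond 3σ̂; sign = side of CL): 1:+C, 2:+A, 3:+A, 4:-C, 5:-C, 6:+C, 7:+B, 8:-C, 9:-B, 10:+C, 11:+B, 12:+C
Rule 2 (two of three consecutive points beyond the same 2σ limit) is satisfied at point 3.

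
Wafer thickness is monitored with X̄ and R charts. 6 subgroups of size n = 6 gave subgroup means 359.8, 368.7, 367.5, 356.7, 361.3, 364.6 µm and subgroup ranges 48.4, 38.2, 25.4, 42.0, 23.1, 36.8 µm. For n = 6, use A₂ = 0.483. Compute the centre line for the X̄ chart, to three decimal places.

X̄̄ = (359.8 + 368.7 + 367.5 + 356.7 + 361.3 + 364.6) / 6 = 2178.6000 / 6 = 363.1000
CL = X̄̄ = 363.1000

363.100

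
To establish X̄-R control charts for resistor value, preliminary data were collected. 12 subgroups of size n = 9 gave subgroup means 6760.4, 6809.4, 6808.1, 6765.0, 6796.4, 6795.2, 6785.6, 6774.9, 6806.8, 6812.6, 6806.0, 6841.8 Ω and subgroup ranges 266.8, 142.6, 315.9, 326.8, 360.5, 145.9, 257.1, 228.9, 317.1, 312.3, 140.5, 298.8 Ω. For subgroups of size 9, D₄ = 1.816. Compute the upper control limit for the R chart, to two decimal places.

R̄ = (266.8 + 142.6 + 315.9 + 326.8 + 360.5 + 145.9 + 257.1 + 228.9 + 317.1 + 312.3 + 140.5 + 298.8) / 12 = 3113.2000 / 12 = 259.4333
UCL_R = D₄·R̄ = 1.816 × 259.4333 = 471.1309

471.13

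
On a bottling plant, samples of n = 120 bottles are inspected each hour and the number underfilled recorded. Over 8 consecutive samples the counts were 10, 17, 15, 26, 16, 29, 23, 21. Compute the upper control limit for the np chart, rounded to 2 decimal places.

31.78

p̄ = Σdᵢ / (k·n) = 157 / (8 × 120) = 0.16354
UCL = np̄ + 3·√(np̄(1−p̄)) = 19.6250 + 3 × √(19.6250×0.83646) = 19.6250 + 3 × 4.0516 = 31.7798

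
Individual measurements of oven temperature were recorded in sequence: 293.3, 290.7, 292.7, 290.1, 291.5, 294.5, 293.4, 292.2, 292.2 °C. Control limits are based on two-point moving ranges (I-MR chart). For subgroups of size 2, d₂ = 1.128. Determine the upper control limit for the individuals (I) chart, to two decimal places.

296.91

X̄ = (293.3 + 290.7 + 292.7 + 290.1 + 291.5 + 294.5 + 293.4 + 292.2 + 292.2) / 9 = 292.2889
Moving ranges: 2.6, 2.0, 2.6, 1.4, 3.0, 1.1, 1.2, 0.0; M̄R̄ = 13.9000 / 8 = 1.7375
UCL = X̄ + 3·M̄R̄/d₂ = 292.2889 + 3 × 1.7375 / 1.128 = 296.9099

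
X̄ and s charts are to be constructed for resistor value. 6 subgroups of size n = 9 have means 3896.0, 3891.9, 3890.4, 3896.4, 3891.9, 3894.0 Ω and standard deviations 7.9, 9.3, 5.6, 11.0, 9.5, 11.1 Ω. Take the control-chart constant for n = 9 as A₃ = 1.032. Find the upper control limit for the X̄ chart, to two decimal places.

3902.79

X̄̄ = (3896.0 + 3891.9 + 3890.4 + 3896.4 + 3891.9 + 3894.0) / 6 = 3893.4333
s̄ = (7.9 + 9.3 + 5.6 + 11.0 + 9.5 + 11.1) / 6 = 9.0667
UCL = X̄̄ + A₃·s̄ = 3893.4333 + 1.032 × 9.0667 = 3902.7901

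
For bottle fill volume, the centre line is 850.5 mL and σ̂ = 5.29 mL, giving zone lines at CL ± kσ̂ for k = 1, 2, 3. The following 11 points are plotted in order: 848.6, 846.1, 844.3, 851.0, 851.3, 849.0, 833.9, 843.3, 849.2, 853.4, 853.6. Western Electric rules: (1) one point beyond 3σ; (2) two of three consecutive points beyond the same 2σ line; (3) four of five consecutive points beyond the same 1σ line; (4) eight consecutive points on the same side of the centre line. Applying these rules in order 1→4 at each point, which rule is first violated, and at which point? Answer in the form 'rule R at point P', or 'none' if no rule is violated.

Zone of each point (C = within 1σ̂, B = 1σ̂–2σ̂, A = 2σ̂–3σ̂, * = beyond 3σ̂; sign = side of CL): 1:-C, 2:-C, 3:-B, 4:+C, 5:+C, 6:-C, 7:-*, 8:-B, 9:-C, 10:+C, 11:+C
Rule 1 (one point beyond the 3σ limits) is satisfied at point 7.

rule 1 at point 7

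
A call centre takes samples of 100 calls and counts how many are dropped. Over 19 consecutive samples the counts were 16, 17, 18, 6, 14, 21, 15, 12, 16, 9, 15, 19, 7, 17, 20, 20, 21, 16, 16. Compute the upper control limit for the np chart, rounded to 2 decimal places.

26.39

p̄ = Σdᵢ / (k·n) = 295 / (19 × 100) = 0.15526
UCL = np̄ + 3·√(np̄(1−p̄)) = 15.5263 + 3 × √(15.5263×0.84474) = 15.5263 + 3 × 3.6216 = 26.3910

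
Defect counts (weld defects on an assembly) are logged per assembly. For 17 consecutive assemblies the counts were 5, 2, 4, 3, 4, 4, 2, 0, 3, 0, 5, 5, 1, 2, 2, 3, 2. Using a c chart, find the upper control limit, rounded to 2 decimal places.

c̄ = (5 + 2 + 4 + 3 + 4 + 4 + 2 + 0 + 3 + 0 + 5 + 5 + 1 + 2 + 2 + 3 + 2) / 17 = 47 / 17 = 2.7647
UCL = c̄ + 3√c̄ = 2.7647 + 3 × √2.7647 = 2.7647 + 3 × 1.6627 = 7.7529

7.75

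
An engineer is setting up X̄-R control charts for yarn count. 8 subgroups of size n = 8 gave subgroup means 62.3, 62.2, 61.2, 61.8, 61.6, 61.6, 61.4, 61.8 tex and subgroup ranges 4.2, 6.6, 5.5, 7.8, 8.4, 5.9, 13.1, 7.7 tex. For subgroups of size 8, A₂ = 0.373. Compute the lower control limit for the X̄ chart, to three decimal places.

58.977

X̄̄ = (62.3 + 62.2 + 61.2 + 61.8 + 61.6 + 61.6 + 61.4 + 61.8) / 8 = 493.9000 / 8 = 61.7375
R̄ = (4.2 + 6.6 + 5.5 + 7.8 + 8.4 + 5.9 + 13.1 + 7.7) / 8 = 59.2000 / 8 = 7.4000
LCL = X̄̄ − A₂·R̄ = 61.7375 − 0.373 × 7.4000 = 58.9773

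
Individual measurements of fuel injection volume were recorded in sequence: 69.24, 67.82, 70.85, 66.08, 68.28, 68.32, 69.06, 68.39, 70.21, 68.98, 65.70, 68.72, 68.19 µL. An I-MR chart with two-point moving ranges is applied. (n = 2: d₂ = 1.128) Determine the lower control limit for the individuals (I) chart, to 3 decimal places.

X̄ = (69.24 + 67.82 + 70.85 + 66.08 + 68.28 + 68.32 + 69.06 + 68.39 + 70.21 + 68.98 + 65.70 + 68.72 + 68.19) / 13 = 68.4492
Moving ranges: 1.42, 3.03, 4.77, 2.20, 0.04, 0.74, 0.67, 1.82, 1.23, 3.28, 3.02, 0.53; M̄R̄ = 22.7500 / 12 = 1.8958
LCL = X̄ − 3·M̄R̄/d₂ = 68.4492 − 3 × 1.8958 / 1.128 = 63.4071

63.407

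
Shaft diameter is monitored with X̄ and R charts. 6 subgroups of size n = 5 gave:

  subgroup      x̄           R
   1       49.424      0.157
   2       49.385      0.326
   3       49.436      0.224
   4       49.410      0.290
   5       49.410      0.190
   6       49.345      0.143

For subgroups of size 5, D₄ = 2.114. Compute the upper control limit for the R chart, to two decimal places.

R̄ = (0.157 + 0.326 + 0.224 + 0.290 + 0.190 + 0.143) / 6 = 1.3300 / 6 = 0.2217
UCL_R = D₄·R̄ = 2.114 × 0.2217 = 0.4686

0.47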